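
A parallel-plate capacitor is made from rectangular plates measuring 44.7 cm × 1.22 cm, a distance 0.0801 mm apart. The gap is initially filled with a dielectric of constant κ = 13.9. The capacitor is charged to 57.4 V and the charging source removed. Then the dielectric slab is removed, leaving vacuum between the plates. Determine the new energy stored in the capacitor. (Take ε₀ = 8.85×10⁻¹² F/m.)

U ≈ 192 μJ

A = 44.7 × 1.22 cm² = 5.45×10⁻³ m².
Initially C₁ = κε₀A/d = 13.9 × 8.85×10⁻¹² × 5.45×10⁻³ / 8.01×10⁻⁵ = 8.38×10⁻⁹ F.
U₁ = 1.38×10⁻⁵ J.
Isolated ⇒ Q is held fixed. C₂ = 0.0719 C₁ and U = Q²/(2C), so U₂/U₁ = C₁/C₂ = 13.9.
U₂ = 13.9 × 1.38×10⁻⁵ = 1.92×10⁻⁴ J.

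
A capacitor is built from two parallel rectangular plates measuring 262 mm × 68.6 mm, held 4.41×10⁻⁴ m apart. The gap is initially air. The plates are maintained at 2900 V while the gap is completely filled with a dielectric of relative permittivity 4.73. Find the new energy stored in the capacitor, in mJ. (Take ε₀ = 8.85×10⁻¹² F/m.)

A = 262 × 68.6 mm² = 1.80×10⁻² m².
Initially C₁ = ε₀A/d = 8.85×10⁻¹² × 1.80×10⁻² / 4.41×10⁻⁴ = 3.61×10⁻¹⁰ F.
U₁ = 1.52×10⁻³ J.
Battery connected ⇒ V is held fixed. C₂ = 4.73 C₁ and U = ½CV², so U₂/U₁ = C₂/C₁ = 4.73.
U₂ = 4.73 × 1.52×10⁻³ = 7.17×10⁻³ J.

7.17 mJ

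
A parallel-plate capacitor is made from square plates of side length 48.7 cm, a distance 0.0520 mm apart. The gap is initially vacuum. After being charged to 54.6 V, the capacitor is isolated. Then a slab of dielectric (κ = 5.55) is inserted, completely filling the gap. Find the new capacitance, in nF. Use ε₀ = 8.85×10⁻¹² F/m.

A = (48.7 cm)² = 0.237 m².
Initially C₁ = ε₀A/d = 8.85×10⁻¹² × 0.237 / 5.20×10⁻⁵ = 4.04×10⁻⁸ F.
C = κε₀A/d scales with κ, so C₂/C₁ = κ = 5.55.
C₂ = 5.55 × 4.04×10⁻⁸ = 2.24×10⁻⁷ F.

C ≈ 224 nF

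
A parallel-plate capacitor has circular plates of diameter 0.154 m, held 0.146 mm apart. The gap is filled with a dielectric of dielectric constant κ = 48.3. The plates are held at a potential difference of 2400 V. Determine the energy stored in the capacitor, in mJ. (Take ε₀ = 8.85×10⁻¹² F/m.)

157 mJ

A = π(0.154/2 m)² = 1.86×10⁻² m².
C = κε₀A/d = 48.3 × 8.85×10⁻¹² × 1.86×10⁻² / 1.46×10⁻⁴ = 5.45×10⁻⁸ F.
U = ½CV² = ½ × 5.45×10⁻⁸ × (2400)² = 0.157 J.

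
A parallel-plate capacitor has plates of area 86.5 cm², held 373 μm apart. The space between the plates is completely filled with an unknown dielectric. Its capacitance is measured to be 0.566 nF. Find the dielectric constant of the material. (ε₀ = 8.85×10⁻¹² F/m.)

A = 86.5 cm² = 8.65×10⁻³ m².
κ = Cd/(ε₀A) = 5.66×10⁻¹⁰ × 3.73×10⁻⁴ / (8.85×10⁻¹² × 8.65×10⁻³) = 2.76.

2.76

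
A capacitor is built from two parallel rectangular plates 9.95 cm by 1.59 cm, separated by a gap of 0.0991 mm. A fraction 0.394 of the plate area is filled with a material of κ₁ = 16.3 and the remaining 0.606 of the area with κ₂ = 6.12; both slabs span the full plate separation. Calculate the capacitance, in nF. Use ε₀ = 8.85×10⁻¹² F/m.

A = 9.95 × 1.59 cm² = 1.58×10⁻³ m².
Side-by-side slabs ⇒ two capacitors in parallel, each spanning the full gap.
C₁ = κ₁ε₀A₁/d = 16.3 × 8.85×10⁻¹² × 6.23×10⁻⁴ / 9.91×10⁻⁵ = 9.07×10⁻¹⁰ F.
C₂ = κ₂ε₀A₂/d = 6.12 × 8.85×10⁻¹² × 9.59×10⁻⁴ / 9.91×10⁻⁵ = 5.24×10⁻¹⁰ F.
C = C₁ + C₂ = 1.43×10⁻⁹ F.

C ≈ 1.43 nF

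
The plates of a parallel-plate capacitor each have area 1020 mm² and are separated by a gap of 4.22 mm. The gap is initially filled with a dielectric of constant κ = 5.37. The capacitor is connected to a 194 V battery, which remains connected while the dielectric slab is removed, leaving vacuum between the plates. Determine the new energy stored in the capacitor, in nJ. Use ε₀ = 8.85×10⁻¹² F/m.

U ≈ 40.3 nJ

A = 1020 mm² = 1.02×10⁻³ m².
Initially C₁ = κε₀A/d = 5.37 × 8.85×10⁻¹² × 1.02×10⁻³ / 4.22×10⁻³ = 1.15×10⁻¹¹ F.
U₁ = 2.16×10⁻⁷ J.
Battery connected ⇒ V is held fixed. C₂ = 0.186 C₁ and U = ½CV², so U₂/U₁ = C₂/C₁ = 0.186.
U₂ = 0.186 × 2.16×10⁻⁷ = 4.03×10⁻⁸ J.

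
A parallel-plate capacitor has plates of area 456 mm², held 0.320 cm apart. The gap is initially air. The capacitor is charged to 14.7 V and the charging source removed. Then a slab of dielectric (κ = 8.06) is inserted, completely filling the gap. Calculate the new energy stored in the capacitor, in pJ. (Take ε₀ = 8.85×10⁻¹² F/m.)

A = 456 mm² = 4.56×10⁻⁴ m².
Initially C₁ = ε₀A/d = 8.85×10⁻¹² × 4.56×10⁻⁴ / 3.20×10⁻³ = 1.26×10⁻¹² F.
U₁ = 1.36×10⁻¹⁰ J.
Isolated ⇒ Q is held fixed. C₂ = 8.06 C₁ and U = Q²/(2C), so U₂/U₁ = C₁/C₂ = 0.124.
U₂ = 0.124 × 1.36×10⁻¹⁰ = 1.69×10⁻¹¹ J.

U ≈ 16.9 pJ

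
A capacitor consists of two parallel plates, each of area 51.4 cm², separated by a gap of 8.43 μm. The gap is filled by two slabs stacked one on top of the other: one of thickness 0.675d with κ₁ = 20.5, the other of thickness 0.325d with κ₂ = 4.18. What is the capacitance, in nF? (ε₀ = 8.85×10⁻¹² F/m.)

C ≈ 48.8 nF

A = 51.4 cm² = 5.14×10⁻³ m².
Stacked slabs ⇒ two capacitors in series, each with the full plate area.
C₁ = κ₁ε₀A/d₁ = 20.5 × 8.85×10⁻¹² × 5.14×10⁻³ / 5.69×10⁻⁶ = 1.64×10⁻⁷ F.
C₂ = κ₂ε₀A/d₂ = 4.18 × 8.85×10⁻¹² × 5.14×10⁻³ / 2.74×10⁻⁶ = 6.94×10⁻⁸ F.
C = (1/C₁ + 1/C₂)⁻¹ = 4.88×10⁻⁸ F.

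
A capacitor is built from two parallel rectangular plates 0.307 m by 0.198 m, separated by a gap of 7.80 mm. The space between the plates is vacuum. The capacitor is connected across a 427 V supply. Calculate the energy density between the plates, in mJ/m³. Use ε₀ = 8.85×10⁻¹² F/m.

E = V/d = 427 / 7.80×10⁻³ = 5.47×10⁴ V/m.
u = ½ε₀E² = ½ × 8.85×10⁻¹² × (5.47×10⁴)² = 1.33×10⁻² J/m³.

u ≈ 13.3 mJ/m³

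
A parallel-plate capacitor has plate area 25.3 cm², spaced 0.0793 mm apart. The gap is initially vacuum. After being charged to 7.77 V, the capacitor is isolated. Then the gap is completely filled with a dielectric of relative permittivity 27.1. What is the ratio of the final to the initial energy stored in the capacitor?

0.0369

Isolated ⇒ Q is held fixed.
C₂ = 27.1 C₁ and U = Q²/(2C), so U₂/U₁ = C₁/C₂ = 0.0369.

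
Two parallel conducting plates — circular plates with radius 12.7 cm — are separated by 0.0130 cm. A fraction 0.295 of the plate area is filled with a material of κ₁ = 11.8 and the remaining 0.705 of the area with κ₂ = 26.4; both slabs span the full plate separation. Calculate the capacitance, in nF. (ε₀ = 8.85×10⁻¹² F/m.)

C ≈ 76.2 nF

A = π(12.7 cm)² = 5.07×10⁻² m².
Side-by-side slabs ⇒ two capacitors in parallel, each spanning the full gap.
C₁ = κ₁ε₀A₁/d = 11.8 × 8.85×10⁻¹² × 1.49×10⁻² / 1.30×10⁻⁴ = 1.20×10⁻⁸ F.
C₂ = κ₂ε₀A₂/d = 26.4 × 8.85×10⁻¹² × 3.57×10⁻² / 1.30×10⁻⁴ = 6.42×10⁻⁸ F.
C = C₁ + C₂ = 7.62×10⁻⁸ F.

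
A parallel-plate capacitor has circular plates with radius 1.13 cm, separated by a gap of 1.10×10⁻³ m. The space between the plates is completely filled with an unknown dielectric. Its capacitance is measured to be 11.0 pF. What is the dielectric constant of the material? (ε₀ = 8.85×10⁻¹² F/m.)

3.41

A = π(1.13 cm)² = 4.01×10⁻⁴ m².
κ = Cd/(ε₀A) = 1.10×10⁻¹¹ × 1.10×10⁻³ / (8.85×10⁻¹² × 4.01×10⁻⁴) = 3.41.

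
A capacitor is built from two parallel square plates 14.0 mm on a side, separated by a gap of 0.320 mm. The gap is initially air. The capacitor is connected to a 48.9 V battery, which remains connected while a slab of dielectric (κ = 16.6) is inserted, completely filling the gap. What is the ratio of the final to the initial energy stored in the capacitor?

16.6

Battery connected ⇒ V is held fixed.
C₂ = 16.6 C₁ and U = ½CV², so U₂/U₁ = C₂/C₁ = 16.6.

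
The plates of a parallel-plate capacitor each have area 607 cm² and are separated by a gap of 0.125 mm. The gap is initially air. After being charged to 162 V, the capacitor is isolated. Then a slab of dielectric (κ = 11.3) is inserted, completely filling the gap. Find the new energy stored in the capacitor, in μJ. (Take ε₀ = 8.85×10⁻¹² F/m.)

4.99 μJ

A = 607 cm² = 6.07×10⁻² m².
Initially C₁ = ε₀A/d = 8.85×10⁻¹² × 6.07×10⁻² / 1.25×10⁻⁴ = 4.30×10⁻⁹ F.
U₁ = 5.64×10⁻⁵ J.
Isolated ⇒ Q is held fixed. C₂ = 11.3 C₁ and U = Q²/(2C), so U₂/U₁ = C₁/C₂ = 0.0885.
U₂ = 0.0885 × 5.64×10⁻⁵ = 4.99×10⁻⁶ J.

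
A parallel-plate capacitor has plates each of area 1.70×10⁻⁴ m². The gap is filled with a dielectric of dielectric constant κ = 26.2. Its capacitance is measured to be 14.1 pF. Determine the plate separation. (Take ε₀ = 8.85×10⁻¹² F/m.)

d = κε₀A/C = 26.2 × 8.85×10⁻¹² × 1.70×10⁻⁴ / 1.41×10⁻¹¹ = 2.80×10⁻³ m.

d ≈ 2.80 mm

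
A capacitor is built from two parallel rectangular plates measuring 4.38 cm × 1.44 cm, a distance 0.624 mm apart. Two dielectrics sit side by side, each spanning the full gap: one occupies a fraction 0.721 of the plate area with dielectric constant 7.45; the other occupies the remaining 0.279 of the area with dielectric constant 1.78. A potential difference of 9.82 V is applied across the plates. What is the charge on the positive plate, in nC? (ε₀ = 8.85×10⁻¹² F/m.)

Q ≈ 0.515 nC

A = 4.38 × 1.44 cm² = 6.31×10⁻⁴ m².
Side-by-side slabs ⇒ two capacitors in parallel, each spanning the full gap.
C₁ = κ₁ε₀A₁/d = 7.45 × 8.85×10⁻¹² × 4.55×10⁻⁴ / 6.24×10⁻⁴ = 4.80×10⁻¹¹ F.
C₂ = κ₂ε₀A₂/d = 1.78 × 8.85×10⁻¹² × 1.76×10⁻⁴ / 6.24×10⁻⁴ = 4.44×10⁻¹² F.
C = C₁ + C₂ = 5.25×10⁻¹¹ F.
Q = CV = 5.25×10⁻¹¹ × 9.82 = 5.15×10⁻¹⁰ C.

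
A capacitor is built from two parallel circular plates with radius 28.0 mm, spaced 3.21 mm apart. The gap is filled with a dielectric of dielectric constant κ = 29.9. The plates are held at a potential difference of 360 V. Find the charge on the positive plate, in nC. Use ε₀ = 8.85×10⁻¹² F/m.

A = π(28.0 mm)² = 2.46×10⁻³ m².
C = κε₀A/d = 29.9 × 8.85×10⁻¹² × 2.46×10⁻³ / 3.21×10⁻³ = 2.03×10⁻¹⁰ F.
Q = CV = 2.03×10⁻¹⁰ × 360 = 7.31×10⁻⁸ C.

73.1 nC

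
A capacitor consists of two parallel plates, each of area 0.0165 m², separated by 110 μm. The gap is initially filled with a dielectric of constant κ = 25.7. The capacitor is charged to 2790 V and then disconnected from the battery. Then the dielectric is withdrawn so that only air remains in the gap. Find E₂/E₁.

Isolated ⇒ Q is held fixed.
V₂ = Q/C₂ = V₁/0.0389; E = V/d, so E₂/E₁ = (V₂/V₁)(d₁/d₂) = 25.7.

25.7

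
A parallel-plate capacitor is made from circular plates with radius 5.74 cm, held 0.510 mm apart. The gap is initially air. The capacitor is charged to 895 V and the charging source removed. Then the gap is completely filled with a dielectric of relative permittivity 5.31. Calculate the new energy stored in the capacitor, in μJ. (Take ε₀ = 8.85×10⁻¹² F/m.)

A = π(5.74 cm)² = 1.04×10⁻² m².
Initially C₁ = ε₀A/d = 8.85×10⁻¹² × 1.04×10⁻² / 5.10×10⁻⁴ = 1.80×10⁻¹⁰ F.
U₁ = 7.19×10⁻⁵ J.
Isolated ⇒ Q is held fixed. C₂ = 5.31 C₁ and U = Q²/(2C), so U₂/U₁ = C₁/C₂ = 0.188.
U₂ = 0.188 × 7.19×10⁻⁵ = 1.35×10⁻⁵ J.

U ≈ 13.5 μJ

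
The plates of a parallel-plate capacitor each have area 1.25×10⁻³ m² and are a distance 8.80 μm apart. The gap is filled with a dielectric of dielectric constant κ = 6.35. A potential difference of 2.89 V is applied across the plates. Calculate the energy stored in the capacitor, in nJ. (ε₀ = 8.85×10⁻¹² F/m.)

C = κε₀A/d = 6.35 × 8.85×10⁻¹² × 1.25×10⁻³ / 8.80×10⁻⁶ = 7.98×10⁻⁹ F.
U = ½CV² = ½ × 7.98×10⁻⁹ × (2.89)² = 3.33×10⁻⁸ J.

U ≈ 33.3 nJ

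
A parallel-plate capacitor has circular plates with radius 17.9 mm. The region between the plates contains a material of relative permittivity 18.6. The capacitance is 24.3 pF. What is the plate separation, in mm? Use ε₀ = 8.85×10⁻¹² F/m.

A = π(17.9 mm)² = 1.01×10⁻³ m².
d = κε₀A/C = 18.6 × 8.85×10⁻¹² × 1.01×10⁻³ / 2.43×10⁻¹¹ = 6.82×10⁻³ m.

6.82 mm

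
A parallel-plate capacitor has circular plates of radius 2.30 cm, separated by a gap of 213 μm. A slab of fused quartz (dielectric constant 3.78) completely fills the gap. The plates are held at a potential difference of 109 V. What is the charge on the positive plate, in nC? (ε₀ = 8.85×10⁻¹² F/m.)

A = π(2.30 cm)² = 1.66×10⁻³ m².
C = κε₀A/d = 3.78 × 8.85×10⁻¹² × 1.66×10⁻³ / 2.13×10⁻⁴ = 2.61×10⁻¹⁰ F.
Q = CV = 2.61×10⁻¹⁰ × 109 = 2.85×10⁻⁸ C.

Q ≈ 28.5 nC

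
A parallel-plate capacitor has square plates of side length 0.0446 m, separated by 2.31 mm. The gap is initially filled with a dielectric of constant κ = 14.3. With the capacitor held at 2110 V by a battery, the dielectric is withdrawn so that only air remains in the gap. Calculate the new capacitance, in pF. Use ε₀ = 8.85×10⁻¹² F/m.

C ≈ 7.62 pF

A = (0.0446 m)² = 1.99×10⁻³ m².
Initially C₁ = κε₀A/d = 14.3 × 8.85×10⁻¹² × 1.99×10⁻³ / 2.31×10⁻³ = 1.09×10⁻¹⁰ F.
C = κε₀A/d scales with κ, so C₂/C₁ = 1/κ = 1/14.3 = 0.0699.
C₂ = 0.0699 × 1.09×10⁻¹⁰ = 7.62×10⁻¹² F.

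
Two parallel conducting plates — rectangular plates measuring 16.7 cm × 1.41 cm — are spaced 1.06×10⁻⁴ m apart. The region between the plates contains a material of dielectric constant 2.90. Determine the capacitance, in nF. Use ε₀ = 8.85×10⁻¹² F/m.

A = 16.7 × 1.41 cm² = 2.35×10⁻³ m².
C = κε₀A/d = 2.90 × 8.85×10⁻¹² × 2.35×10⁻³ / 1.06×10⁻⁴ = 5.70×10⁻¹⁰ F.

0.570 nF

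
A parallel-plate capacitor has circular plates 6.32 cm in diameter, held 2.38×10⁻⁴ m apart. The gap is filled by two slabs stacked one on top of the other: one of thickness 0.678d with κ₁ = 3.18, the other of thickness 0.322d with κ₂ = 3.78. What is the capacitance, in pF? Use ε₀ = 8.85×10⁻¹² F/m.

391 pF

A = π(6.32/2 cm)² = 3.14×10⁻³ m².
Stacked slabs ⇒ two capacitors in series, each with the full plate area.
C₁ = κ₁ε₀A/d₁ = 3.18 × 8.85×10⁻¹² × 3.14×10⁻³ / 1.61×10⁻⁴ = 5.47×10⁻¹⁰ F.
C₂ = κ₂ε₀A/d₂ = 3.78 × 8.85×10⁻¹² × 3.14×10⁻³ / 7.66×10⁻⁵ = 1.37×10⁻⁹ F.
C = (1/C₁ + 1/C₂)⁻¹ = 3.91×10⁻¹⁰ F.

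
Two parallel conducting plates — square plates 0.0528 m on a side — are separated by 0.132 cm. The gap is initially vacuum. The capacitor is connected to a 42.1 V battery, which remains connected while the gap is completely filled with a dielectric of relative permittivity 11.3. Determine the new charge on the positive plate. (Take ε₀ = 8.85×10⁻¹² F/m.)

A = (0.0528 m)² = 2.79×10⁻³ m².
Initially C₁ = ε₀A/d = 8.85×10⁻¹² × 2.79×10⁻³ / 1.32×10⁻³ = 1.87×10⁻¹¹ F.
Q₁ = 7.87×10⁻¹⁰ C.
Battery connected ⇒ V is held fixed. C₂ = 11.3 C₁ and Q = CV, so Q₂/Q₁ = C₂/C₁ = 11.3.
Q₂ = 11.3 × 7.87×10⁻¹⁰ = 8.89×10⁻⁹ C.

8.89 nC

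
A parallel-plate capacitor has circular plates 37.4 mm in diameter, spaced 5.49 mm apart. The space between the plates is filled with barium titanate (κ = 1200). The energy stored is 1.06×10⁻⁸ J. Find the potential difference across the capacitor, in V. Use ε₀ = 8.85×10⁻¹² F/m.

3.16 V

A = π(37.4/2 mm)² = 1.10×10⁻³ m².
C = κε₀A/d = 1200 × 8.85×10⁻¹² × 1.10×10⁻³ / 5.49×10⁻³ = 2.13×10⁻⁹ F.
V = √(2U/C) = √(2 × 1.06×10⁻⁸ / 2.13×10⁻⁹) = 3.16 V.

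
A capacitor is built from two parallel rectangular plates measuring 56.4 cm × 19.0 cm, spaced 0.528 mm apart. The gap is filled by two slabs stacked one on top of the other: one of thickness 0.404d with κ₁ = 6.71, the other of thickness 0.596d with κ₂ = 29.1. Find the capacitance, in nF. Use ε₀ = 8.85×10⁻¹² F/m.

22.3 nF

A = 56.4 × 19.0 cm² = 0.107 m².
Stacked slabs ⇒ two capacitors in series, each with the full plate area.
C₁ = κ₁ε₀A/d₁ = 6.71 × 8.85×10⁻¹² × 0.107 / 2.13×10⁻⁴ = 2.98×10⁻⁸ F.
C₂ = κ₂ε₀A/d₂ = 29.1 × 8.85×10⁻¹² × 0.107 / 3.15×10⁻⁴ = 8.77×10⁻⁸ F.
C = (1/C₁ + 1/C₂)⁻¹ = 2.23×10⁻⁸ F.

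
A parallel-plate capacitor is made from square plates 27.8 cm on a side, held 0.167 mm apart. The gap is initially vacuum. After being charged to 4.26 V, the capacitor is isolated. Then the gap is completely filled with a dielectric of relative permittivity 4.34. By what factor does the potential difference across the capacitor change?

Isolated ⇒ Q is held fixed.
C₂ = 4.34 C₁ and V = Q/C, so V₂/V₁ = C₁/C₂ = 0.230.

0.230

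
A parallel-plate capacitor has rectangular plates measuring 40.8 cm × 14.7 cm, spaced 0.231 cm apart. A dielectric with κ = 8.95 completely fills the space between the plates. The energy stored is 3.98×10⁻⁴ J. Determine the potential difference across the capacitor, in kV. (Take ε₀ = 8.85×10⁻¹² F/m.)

A = 40.8 × 14.7 cm² = 6.00×10⁻² m².
C = κε₀A/d = 8.95 × 8.85×10⁻¹² × 6.00×10⁻² / 2.31×10⁻³ = 2.06×10⁻⁹ F.
V = √(2U/C) = √(2 × 3.98×10⁻⁴ / 2.06×10⁻⁹) = 6.22×10² V.

0.622 kV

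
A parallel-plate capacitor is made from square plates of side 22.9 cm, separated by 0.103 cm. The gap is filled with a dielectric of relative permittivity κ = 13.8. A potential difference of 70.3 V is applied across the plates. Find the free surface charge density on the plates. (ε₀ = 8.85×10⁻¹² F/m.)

A = (22.9 cm)² = 5.24×10⁻² m².
C = κε₀A/d = 13.8 × 8.85×10⁻¹² × 5.24×10⁻² / 1.03×10⁻³ = 6.22×10⁻⁹ F.
σ = Q/A = CV/A = 6.22×10⁻⁹ × 70.3 / 5.24×10⁻² = 8.34×10⁻⁶ C/m².

0.834 nC/cm²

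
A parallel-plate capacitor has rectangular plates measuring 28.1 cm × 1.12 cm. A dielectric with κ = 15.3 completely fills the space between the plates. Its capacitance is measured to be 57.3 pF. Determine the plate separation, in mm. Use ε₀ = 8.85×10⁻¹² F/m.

d ≈ 7.44 mm

A = 28.1 × 1.12 cm² = 3.15×10⁻³ m².
d = κε₀A/C = 15.3 × 8.85×10⁻¹² × 3.15×10⁻³ / 5.73×10⁻¹¹ = 7.44×10⁻³ m.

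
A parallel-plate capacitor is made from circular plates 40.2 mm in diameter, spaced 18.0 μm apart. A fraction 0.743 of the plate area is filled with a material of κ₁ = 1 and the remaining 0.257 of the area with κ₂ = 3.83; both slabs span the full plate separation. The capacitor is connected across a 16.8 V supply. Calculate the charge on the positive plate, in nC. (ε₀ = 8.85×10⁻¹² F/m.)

A = π(40.2/2 mm)² = 1.27×10⁻³ m².
Side-by-side slabs ⇒ two capacitors in parallel, each spanning the full gap.
C₁ = κ₁ε₀A₁/d = 1.00 × 8.85×10⁻¹² × 9.43×10⁻⁴ / 1.80×10⁻⁵ = 4.64×10⁻¹⁰ F.
C₂ = κ₂ε₀A₂/d = 3.83 × 8.85×10⁻¹² × 3.26×10⁻⁴ / 1.80×10⁻⁵ = 6.14×10⁻¹⁰ F.
C = C₁ + C₂ = 1.08×10⁻⁹ F.
Q = CV = 1.08×10⁻⁹ × 16.8 = 1.81×10⁻⁸ C.

18.1 nC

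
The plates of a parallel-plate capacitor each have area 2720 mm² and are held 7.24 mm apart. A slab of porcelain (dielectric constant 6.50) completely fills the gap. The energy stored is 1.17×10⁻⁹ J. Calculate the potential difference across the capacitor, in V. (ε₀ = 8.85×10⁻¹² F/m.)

A = 2720 mm² = 2.72×10⁻³ m².
C = κε₀A/d = 6.50 × 8.85×10⁻¹² × 2.72×10⁻³ / 7.24×10⁻³ = 2.16×10⁻¹¹ F.
V = √(2U/C) = √(2 × 1.17×10⁻⁹ / 2.16×10⁻¹¹) = 10.4 V.

10.4 V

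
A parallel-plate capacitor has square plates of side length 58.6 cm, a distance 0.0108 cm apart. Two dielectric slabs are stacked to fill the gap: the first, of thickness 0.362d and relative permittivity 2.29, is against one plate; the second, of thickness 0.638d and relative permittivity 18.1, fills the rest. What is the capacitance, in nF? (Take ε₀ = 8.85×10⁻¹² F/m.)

C ≈ 146 nF

A = (58.6 cm)² = 0.343 m².
Stacked slabs ⇒ two capacitors in series, each with the full plate area.
C₁ = κ₁ε₀A/d₁ = 2.29 × 8.85×10⁻¹² × 0.343 / 3.91×10⁻⁵ = 1.78×10⁻⁷ F.
C₂ = κ₂ε₀A/d₂ = 18.1 × 8.85×10⁻¹² × 0.343 / 6.89×10⁻⁵ = 7.98×10⁻⁷ F.
C = (1/C₁ + 1/C₂)⁻¹ = 1.46×10⁻⁷ F.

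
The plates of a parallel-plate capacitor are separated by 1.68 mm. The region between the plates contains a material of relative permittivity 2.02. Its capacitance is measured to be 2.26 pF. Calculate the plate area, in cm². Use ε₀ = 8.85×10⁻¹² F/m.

A = Cd/(κε₀) = 2.26×10⁻¹² × 1.68×10⁻³ / (2.02 × 8.85×10⁻¹²) = 2.12×10⁻⁴ m².

A ≈ 2.12 cm²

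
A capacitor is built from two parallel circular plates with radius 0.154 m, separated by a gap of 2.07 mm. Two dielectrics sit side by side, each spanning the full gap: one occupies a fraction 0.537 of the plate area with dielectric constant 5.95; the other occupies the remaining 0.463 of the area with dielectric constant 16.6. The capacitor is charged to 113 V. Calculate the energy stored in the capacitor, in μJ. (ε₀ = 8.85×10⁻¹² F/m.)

A = π(0.154 m)² = 7.45×10⁻² m².
Side-by-side slabs ⇒ two capacitors in parallel, each spanning the full gap.
C₁ = κ₁ε₀A₁/d = 5.95 × 8.85×10⁻¹² × 4.00×10⁻² / 2.07×10⁻³ = 1.02×10⁻⁹ F.
C₂ = κ₂ε₀A₂/d = 16.6 × 8.85×10⁻¹² × 3.45×10⁻² / 2.07×10⁻³ = 2.45×10⁻⁹ F.
C = C₁ + C₂ = 3.47×10⁻⁹ F.
U = ½CV² = ½ × 3.47×10⁻⁹ × (113)² = 2.21×10⁻⁵ J.

U ≈ 22.1 μJ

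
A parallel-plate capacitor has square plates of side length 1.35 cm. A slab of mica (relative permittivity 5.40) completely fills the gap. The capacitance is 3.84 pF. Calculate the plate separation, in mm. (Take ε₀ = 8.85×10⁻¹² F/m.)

A = (1.35 cm)² = 1.82×10⁻⁴ m².
d = κε₀A/C = 5.40 × 8.85×10⁻¹² × 1.82×10⁻⁴ / 3.84×10⁻¹² = 2.27×10⁻³ m.

2.27 mm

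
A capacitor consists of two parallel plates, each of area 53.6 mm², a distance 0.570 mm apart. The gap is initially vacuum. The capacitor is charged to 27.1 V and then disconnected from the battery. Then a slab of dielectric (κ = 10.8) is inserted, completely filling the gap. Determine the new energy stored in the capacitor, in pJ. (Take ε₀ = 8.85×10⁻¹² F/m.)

U ≈ 28.3 pJ

A = 53.6 mm² = 5.36×10⁻⁵ m².
Initially C₁ = ε₀A/d = 8.85×10⁻¹² × 5.36×10⁻⁵ / 5.70×10⁻⁴ = 8.32×10⁻¹³ F.
U₁ = 3.06×10⁻¹⁰ J.
Isolated ⇒ Q is held fixed. C₂ = 10.8 C₁ and U = Q²/(2C), so U₂/U₁ = C₁/C₂ = 0.0926.
U₂ = 0.0926 × 3.06×10⁻¹⁰ = 2.83×10⁻¹¹ J.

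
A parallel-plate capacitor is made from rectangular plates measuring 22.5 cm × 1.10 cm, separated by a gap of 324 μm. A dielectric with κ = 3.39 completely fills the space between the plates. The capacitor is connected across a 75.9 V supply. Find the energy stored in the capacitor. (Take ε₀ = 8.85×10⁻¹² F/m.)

U ≈ 0.660 μJ

A = 22.5 × 1.10 cm² = 2.48×10⁻³ m².
C = κε₀A/d = 3.39 × 8.85×10⁻¹² × 2.48×10⁻³ / 3.24×10⁻⁴ = 2.29×10⁻¹⁰ F.
U = ½CV² = ½ × 2.29×10⁻¹⁰ × (75.9)² = 6.60×10⁻⁷ J.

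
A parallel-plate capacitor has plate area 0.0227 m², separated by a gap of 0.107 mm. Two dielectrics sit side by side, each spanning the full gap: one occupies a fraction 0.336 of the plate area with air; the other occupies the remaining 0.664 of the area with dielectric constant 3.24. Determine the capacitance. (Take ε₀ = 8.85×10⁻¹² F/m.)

4.67 nF

Side-by-side slabs ⇒ two capacitors in parallel, each spanning the full gap.
C₁ = κ₁ε₀A₁/d = 1.00 × 8.85×10⁻¹² × 7.63×10⁻³ / 1.07×10⁻⁴ = 6.31×10⁻¹⁰ F.
C₂ = κ₂ε₀A₂/d = 3.24 × 8.85×10⁻¹² × 1.51×10⁻² / 1.07×10⁻⁴ = 4.04×10⁻⁹ F.
C = C₁ + C₂ = 4.67×10⁻⁹ F.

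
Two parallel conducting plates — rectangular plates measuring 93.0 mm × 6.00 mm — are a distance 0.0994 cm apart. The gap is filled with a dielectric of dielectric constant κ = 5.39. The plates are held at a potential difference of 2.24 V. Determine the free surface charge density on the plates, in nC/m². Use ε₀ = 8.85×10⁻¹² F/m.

A = 93.0 × 6.00 mm² = 5.58×10⁻⁴ m².
C = κε₀A/d = 5.39 × 8.85×10⁻¹² × 5.58×10⁻⁴ / 9.94×10⁻⁴ = 2.68×10⁻¹¹ F.
σ = Q/A = CV/A = 2.68×10⁻¹¹ × 2.24 / 5.58×10⁻⁴ = 1.07×10⁻⁷ C/m².

107 nC/m²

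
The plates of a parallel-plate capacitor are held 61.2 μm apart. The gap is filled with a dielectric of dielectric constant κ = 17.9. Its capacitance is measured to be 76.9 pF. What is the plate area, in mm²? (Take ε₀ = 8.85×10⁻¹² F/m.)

A = Cd/(κε₀) = 7.69×10⁻¹¹ × 6.12×10⁻⁵ / (17.9 × 8.85×10⁻¹²) = 2.97×10⁻⁵ m².

A ≈ 29.7 mm²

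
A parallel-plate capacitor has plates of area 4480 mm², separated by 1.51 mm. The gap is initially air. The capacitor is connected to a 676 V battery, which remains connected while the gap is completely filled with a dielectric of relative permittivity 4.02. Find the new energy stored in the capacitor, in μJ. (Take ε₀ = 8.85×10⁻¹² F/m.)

24.1 μJ

A = 4480 mm² = 4.48×10⁻³ m².
Initially C₁ = ε₀A/d = 8.85×10⁻¹² × 4.48×10⁻³ / 1.51×10⁻³ = 2.63×10⁻¹¹ F.
U₁ = 6.00×10⁻⁶ J.
Battery connected ⇒ V is held fixed. C₂ = 4.02 C₁ and U = ½CV², so U₂/U₁ = C₂/C₁ = 4.02.
U₂ = 4.02 × 6.00×10⁻⁶ = 2.41×10⁻⁵ J.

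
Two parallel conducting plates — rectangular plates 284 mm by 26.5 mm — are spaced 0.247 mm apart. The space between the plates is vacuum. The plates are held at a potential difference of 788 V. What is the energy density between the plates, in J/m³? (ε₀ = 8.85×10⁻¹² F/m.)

u ≈ 45.0 J/m³

E = V/d = 788 / 2.47×10⁻⁴ = 3.19×10⁶ V/m.
u = ½ε₀E² = ½ × 8.85×10⁻¹² × (3.19×10⁶)² = 45.0 J/m³.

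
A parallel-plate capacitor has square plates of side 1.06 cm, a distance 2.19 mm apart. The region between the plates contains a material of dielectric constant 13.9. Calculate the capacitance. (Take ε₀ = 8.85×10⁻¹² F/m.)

A = (1.06 cm)² = 1.12×10⁻⁴ m².
C = κε₀A/d = 13.9 × 8.85×10⁻¹² × 1.12×10⁻⁴ / 2.19×10⁻³ = 6.31×10⁻¹² F.

C ≈ 6.31 pF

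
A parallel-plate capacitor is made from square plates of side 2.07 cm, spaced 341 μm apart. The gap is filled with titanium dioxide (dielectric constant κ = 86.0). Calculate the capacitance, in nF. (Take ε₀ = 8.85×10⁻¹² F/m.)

0.956 nF

A = (2.07 cm)² = 4.28×10⁻⁴ m².
C = κε₀A/d = 86.0 × 8.85×10⁻¹² × 4.28×10⁻⁴ / 3.41×10⁻⁴ = 9.56×10⁻¹⁰ F.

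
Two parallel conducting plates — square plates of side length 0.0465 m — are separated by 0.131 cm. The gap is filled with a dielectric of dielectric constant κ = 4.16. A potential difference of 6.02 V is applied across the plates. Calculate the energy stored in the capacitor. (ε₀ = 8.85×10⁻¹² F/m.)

A = (0.0465 m)² = 2.16×10⁻³ m².
C = κε₀A/d = 4.16 × 8.85×10⁻¹² × 2.16×10⁻³ / 1.31×10⁻³ = 6.08×10⁻¹¹ F.
U = ½CV² = ½ × 6.08×10⁻¹¹ × (6.02)² = 1.10×10⁻⁹ J.

1.10 nJ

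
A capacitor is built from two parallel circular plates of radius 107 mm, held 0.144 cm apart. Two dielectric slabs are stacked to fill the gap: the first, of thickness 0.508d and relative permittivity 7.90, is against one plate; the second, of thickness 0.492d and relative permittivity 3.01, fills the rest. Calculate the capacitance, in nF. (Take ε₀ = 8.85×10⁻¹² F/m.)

C ≈ 0.971 nF

A = π(107 mm)² = 3.60×10⁻² m².
Stacked slabs ⇒ two capacitors in series, each with the full plate area.
C₁ = κ₁ε₀A/d₁ = 7.90 × 8.85×10⁻¹² × 3.60×10⁻² / 7.32×10⁻⁴ = 3.44×10⁻⁹ F.
C₂ = κ₂ε₀A/d₂ = 3.01 × 8.85×10⁻¹² × 3.60×10⁻² / 7.08×10⁻⁴ = 1.35×10⁻⁹ F.
C = (1/C₁ + 1/C₂)⁻¹ = 9.71×10⁻¹⁰ F.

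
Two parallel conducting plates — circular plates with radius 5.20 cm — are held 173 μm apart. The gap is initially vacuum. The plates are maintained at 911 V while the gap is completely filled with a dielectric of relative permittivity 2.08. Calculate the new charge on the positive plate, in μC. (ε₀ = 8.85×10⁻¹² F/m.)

0.823 μC

A = π(5.20 cm)² = 8.49×10⁻³ m².
Initially C₁ = ε₀A/d = 8.85×10⁻¹² × 8.49×10⁻³ / 1.73×10⁻⁴ = 4.35×10⁻¹⁰ F.
Q₁ = 3.96×10⁻⁷ C.
Battery connected ⇒ V is held fixed. C₂ = 2.08 C₁ and Q = CV, so Q₂/Q₁ = C₂/C₁ = 2.08.
Q₂ = 2.08 × 3.96×10⁻⁷ = 8.23×10⁻⁷ C.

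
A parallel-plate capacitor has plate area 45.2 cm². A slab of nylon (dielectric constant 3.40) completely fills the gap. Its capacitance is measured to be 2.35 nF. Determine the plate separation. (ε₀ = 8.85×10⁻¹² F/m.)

d ≈ 57.9 μm

A = 45.2 cm² = 4.52×10⁻³ m².
d = κε₀A/C = 3.40 × 8.85×10⁻¹² × 4.52×10⁻³ / 2.35×10⁻⁹ = 5.79×10⁻⁵ m.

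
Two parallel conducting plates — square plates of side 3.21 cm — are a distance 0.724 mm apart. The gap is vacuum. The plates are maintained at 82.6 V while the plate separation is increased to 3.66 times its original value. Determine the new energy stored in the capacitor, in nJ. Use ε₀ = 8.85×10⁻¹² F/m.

A = (3.21 cm)² = 1.03×10⁻³ m².
Initially C₁ = ε₀A/d = 8.85×10⁻¹² × 1.03×10⁻³ / 7.24×10⁻⁴ = 1.26×10⁻¹¹ F.
U₁ = 4.30×10⁻⁸ J.
Battery connected ⇒ V is held fixed. C₂ = 0.273 C₁ and U = ½CV², so U₂/U₁ = C₂/C₁ = 0.273.
U₂ = 0.273 × 4.30×10⁻⁸ = 1.17×10⁻⁸ J.

11.7 nJ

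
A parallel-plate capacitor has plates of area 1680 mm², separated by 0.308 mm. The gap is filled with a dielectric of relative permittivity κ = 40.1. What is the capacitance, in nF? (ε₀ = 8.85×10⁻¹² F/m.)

A = 1680 mm² = 1.68×10⁻³ m².
C = κε₀A/d = 40.1 × 8.85×10⁻¹² × 1.68×10⁻³ / 3.08×10⁻⁴ = 1.94×10⁻⁹ F.

1.94 nF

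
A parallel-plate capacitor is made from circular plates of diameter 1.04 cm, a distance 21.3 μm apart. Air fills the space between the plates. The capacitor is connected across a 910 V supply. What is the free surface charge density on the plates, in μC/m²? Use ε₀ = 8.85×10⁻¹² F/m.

A = π(1.04/2 cm)² = 8.49×10⁻⁵ m².
C = ε₀A/d = 8.85×10⁻¹² × 8.49×10⁻⁵ / 2.13×10⁻⁵ = 3.53×10⁻¹¹ F.
σ = Q/A = CV/A = 3.53×10⁻¹¹ × 910 / 8.49×10⁻⁵ = 3.78×10⁻⁴ C/m².

σ ≈ 378 μC/m²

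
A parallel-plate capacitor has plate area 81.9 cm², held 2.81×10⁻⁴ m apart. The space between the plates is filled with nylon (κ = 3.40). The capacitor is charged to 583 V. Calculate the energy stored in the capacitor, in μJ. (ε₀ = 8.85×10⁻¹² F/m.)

U ≈ 149 μJ

A = 81.9 cm² = 8.19×10⁻³ m².
C = κε₀A/d = 3.40 × 8.85×10⁻¹² × 8.19×10⁻³ / 2.81×10⁻⁴ = 8.77×10⁻¹⁰ F.
U = ½CV² = ½ × 8.77×10⁻¹⁰ × (583)² = 1.49×10⁻⁴ J.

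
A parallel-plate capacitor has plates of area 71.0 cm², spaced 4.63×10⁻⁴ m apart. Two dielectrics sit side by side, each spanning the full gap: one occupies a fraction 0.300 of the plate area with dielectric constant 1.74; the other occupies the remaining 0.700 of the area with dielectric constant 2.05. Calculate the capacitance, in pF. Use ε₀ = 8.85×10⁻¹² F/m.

A = 71.0 cm² = 7.10×10⁻³ m².
Side-by-side slabs ⇒ two capacitors in parallel, each spanning the full gap.
C₁ = κ₁ε₀A₁/d = 1.74 × 8.85×10⁻¹² × 2.13×10⁻³ / 4.63×10⁻⁴ = 7.08×10⁻¹¹ F.
C₂ = κ₂ε₀A₂/d = 2.05 × 8.85×10⁻¹² × 4.97×10⁻³ / 4.63×10⁻⁴ = 1.95×10⁻¹⁰ F.
C = C₁ + C₂ = 2.66×10⁻¹⁰ F.

C ≈ 266 pF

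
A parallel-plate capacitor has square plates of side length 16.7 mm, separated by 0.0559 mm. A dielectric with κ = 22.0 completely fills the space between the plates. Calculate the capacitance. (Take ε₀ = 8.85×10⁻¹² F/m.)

C ≈ 0.971 nF

A = (16.7 mm)² = 2.79×10⁻⁴ m².
C = κε₀A/d = 22.0 × 8.85×10⁻¹² × 2.79×10⁻⁴ / 5.59×10⁻⁵ = 9.71×10⁻¹⁰ F.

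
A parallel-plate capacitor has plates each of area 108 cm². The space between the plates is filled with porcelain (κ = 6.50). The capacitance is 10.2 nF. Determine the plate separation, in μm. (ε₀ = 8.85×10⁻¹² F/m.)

60.9 μm

A = 108 cm² = 1.08×10⁻² m².
d = κε₀A/C = 6.50 × 8.85×10⁻¹² × 1.08×10⁻² / 1.02×10⁻⁸ = 6.09×10⁻⁵ m.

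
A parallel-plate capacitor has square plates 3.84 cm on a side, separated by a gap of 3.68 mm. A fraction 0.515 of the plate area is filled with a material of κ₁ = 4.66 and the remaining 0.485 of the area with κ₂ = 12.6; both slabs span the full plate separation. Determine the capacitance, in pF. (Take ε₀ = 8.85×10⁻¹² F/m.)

C ≈ 30.2 pF

A = (3.84 cm)² = 1.47×10⁻³ m².
Side-by-side slabs ⇒ two capacitors in parallel, each spanning the full gap.
C₁ = κ₁ε₀A₁/d = 4.66 × 8.85×10⁻¹² × 7.59×10⁻⁴ / 3.68×10⁻³ = 8.51×10⁻¹² F.
C₂ = κ₂ε₀A₂/d = 12.6 × 8.85×10⁻¹² × 7.15×10⁻⁴ / 3.68×10⁻³ = 2.17×10⁻¹¹ F.
C = C₁ + C₂ = 3.02×10⁻¹¹ F.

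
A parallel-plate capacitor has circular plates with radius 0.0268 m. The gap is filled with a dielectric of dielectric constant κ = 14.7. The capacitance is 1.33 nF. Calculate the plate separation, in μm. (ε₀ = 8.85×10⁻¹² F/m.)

A = π(0.0268 m)² = 2.26×10⁻³ m².
d = κε₀A/C = 14.7 × 8.85×10⁻¹² × 2.26×10⁻³ / 1.33×10⁻⁹ = 2.21×10⁻⁴ m.

221 μm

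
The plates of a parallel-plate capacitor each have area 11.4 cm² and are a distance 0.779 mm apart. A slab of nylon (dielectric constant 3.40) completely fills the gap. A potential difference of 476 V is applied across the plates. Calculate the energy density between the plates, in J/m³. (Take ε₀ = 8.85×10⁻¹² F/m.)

E = V/d = 476 / 7.79×10⁻⁴ = 6.11×10⁵ V/m.
u = ½κε₀E² = ½ × 3.40 × 8.85×10⁻¹² × (6.11×10⁵)² = 5.62 J/m³.

5.62 J/m³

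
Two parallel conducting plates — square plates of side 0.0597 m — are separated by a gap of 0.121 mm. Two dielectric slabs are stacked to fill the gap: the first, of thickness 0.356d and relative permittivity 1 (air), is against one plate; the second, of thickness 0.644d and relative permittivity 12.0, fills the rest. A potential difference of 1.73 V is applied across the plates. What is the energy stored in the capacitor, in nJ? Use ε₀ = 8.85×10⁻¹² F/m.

0.952 nJ

A = (0.0597 m)² = 3.56×10⁻³ m².
Stacked slabs ⇒ two capacitors in series, each with the full plate area.
C₁ = κ₁ε₀A/d₁ = 1.00 × 8.85×10⁻¹² × 3.56×10⁻³ / 4.31×10⁻⁵ = 7.32×10⁻¹⁰ F.
C₂ = κ₂ε₀A/d₂ = 12.0 × 8.85×10⁻¹² × 3.56×10⁻³ / 7.79×10⁻⁵ = 4.86×10⁻⁹ F.
C = (1/C₁ + 1/C₂)⁻¹ = 6.36×10⁻¹⁰ F.
U = ½CV² = ½ × 6.36×10⁻¹⁰ × (1.73)² = 9.52×10⁻¹⁰ J.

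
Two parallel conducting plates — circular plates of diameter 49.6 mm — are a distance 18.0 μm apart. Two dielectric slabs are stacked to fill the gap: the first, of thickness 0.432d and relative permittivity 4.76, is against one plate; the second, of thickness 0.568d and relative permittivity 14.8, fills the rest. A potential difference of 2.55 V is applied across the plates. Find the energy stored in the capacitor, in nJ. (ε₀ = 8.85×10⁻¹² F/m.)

U ≈ 23.9 nJ

A = π(49.6/2 mm)² = 1.93×10⁻³ m².
Stacked slabs ⇒ two capacitors in series, each with the full plate area.
C₁ = κ₁ε₀A/d₁ = 4.76 × 8.85×10⁻¹² × 1.93×10⁻³ / 7.78×10⁻⁶ = 1.05×10⁻⁸ F.
C₂ = κ₂ε₀A/d₂ = 14.8 × 8.85×10⁻¹² × 1.93×10⁻³ / 1.02×10⁻⁵ = 2.48×10⁻⁸ F.
C = (1/C₁ + 1/C₂)⁻¹ = 7.36×10⁻⁹ F.
U = ½CV² = ½ × 7.36×10⁻⁹ × (2.55)² = 2.39×10⁻⁸ J.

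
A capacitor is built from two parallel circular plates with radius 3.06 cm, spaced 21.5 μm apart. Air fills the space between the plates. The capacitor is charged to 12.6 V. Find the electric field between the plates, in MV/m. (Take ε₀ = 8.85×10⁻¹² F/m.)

E = V/d = 12.6 / 2.15×10⁻⁵ = 5.86×10⁵ V/m.

E ≈ 0.586 MV/m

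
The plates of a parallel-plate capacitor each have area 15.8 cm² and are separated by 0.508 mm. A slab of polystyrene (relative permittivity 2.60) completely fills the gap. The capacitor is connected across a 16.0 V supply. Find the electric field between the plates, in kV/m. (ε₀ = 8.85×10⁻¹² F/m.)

E = V/d = 16.0 / 5.08×10⁻⁴ = 3.15×10⁴ V/m.

E ≈ 31.5 kV/m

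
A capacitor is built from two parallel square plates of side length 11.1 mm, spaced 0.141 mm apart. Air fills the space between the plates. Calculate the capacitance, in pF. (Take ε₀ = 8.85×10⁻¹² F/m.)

A = (11.1 mm)² = 1.23×10⁻⁴ m².
C = ε₀A/d = 8.85×10⁻¹² × 1.23×10⁻⁴ / 1.41×10⁻⁴ = 7.73×10⁻¹² F.

C ≈ 7.73 pF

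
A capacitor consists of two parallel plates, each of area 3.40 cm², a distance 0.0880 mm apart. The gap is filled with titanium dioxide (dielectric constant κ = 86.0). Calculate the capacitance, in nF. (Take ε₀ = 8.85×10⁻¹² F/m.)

C ≈ 2.94 nF

A = 3.40 cm² = 3.40×10⁻⁴ m².
C = κε₀A/d = 86.0 × 8.85×10⁻¹² × 3.40×10⁻⁴ / 8.80×10⁻⁵ = 2.94×10⁻⁹ F.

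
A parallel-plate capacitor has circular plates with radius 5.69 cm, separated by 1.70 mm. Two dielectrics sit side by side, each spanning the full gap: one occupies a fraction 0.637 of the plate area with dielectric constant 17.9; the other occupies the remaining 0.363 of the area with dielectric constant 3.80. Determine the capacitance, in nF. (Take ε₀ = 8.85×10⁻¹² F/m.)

C ≈ 0.677 nF

A = π(5.69 cm)² = 1.02×10⁻² m².
Side-by-side slabs ⇒ two capacitors in parallel, each spanning the full gap.
C₁ = κ₁ε₀A₁/d = 17.9 × 8.85×10⁻¹² × 6.48×10⁻³ / 1.70×10⁻³ = 6.04×10⁻¹⁰ F.
C₂ = κ₂ε₀A₂/d = 3.80 × 8.85×10⁻¹² × 3.69×10⁻³ / 1.70×10⁻³ = 7.30×10⁻¹¹ F.
C = C₁ + C₂ = 6.77×10⁻¹⁰ F.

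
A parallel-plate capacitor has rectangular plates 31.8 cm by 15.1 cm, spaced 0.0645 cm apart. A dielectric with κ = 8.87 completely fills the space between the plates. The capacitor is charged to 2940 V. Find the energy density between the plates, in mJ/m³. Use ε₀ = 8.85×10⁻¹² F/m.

E = V/d = 2940 / 6.45×10⁻⁴ = 4.56×10⁶ V/m.
u = ½κε₀E² = ½ × 8.87 × 8.85×10⁻¹² × (4.56×10⁶)² = 8.15×10² J/m³.

u ≈ 8.15×10⁵ mJ/m³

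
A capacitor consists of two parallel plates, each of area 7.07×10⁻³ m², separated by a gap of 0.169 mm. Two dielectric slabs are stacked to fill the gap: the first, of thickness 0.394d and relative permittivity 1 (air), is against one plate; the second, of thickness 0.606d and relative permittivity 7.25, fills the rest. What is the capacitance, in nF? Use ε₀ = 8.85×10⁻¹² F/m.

Stacked slabs ⇒ two capacitors in series, each with the full plate area.
C₁ = κ₁ε₀A/d₁ = 1.00 × 8.85×10⁻¹² × 7.07×10⁻³ / 6.66×10⁻⁵ = 9.40×10⁻¹⁰ F.
C₂ = κ₂ε₀A/d₂ = 7.25 × 8.85×10⁻¹² × 7.07×10⁻³ / 1.02×10⁻⁴ = 4.43×10⁻⁹ F.
C = (1/C₁ + 1/C₂)⁻¹ = 7.75×10⁻¹⁰ F.

0.775 nF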